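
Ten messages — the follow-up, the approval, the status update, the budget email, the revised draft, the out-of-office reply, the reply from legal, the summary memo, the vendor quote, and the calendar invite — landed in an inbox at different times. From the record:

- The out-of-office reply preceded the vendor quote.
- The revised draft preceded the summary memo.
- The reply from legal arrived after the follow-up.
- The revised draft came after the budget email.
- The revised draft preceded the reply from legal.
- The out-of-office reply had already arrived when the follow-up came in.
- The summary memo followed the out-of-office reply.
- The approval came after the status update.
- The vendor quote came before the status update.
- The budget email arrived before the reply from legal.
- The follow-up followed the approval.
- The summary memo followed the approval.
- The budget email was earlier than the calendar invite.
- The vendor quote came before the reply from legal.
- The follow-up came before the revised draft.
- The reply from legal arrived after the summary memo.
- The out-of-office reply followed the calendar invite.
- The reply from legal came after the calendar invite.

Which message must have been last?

Every other message has a chain of constraints placing it before the reply from legal, so the reply from legal is last.

the reply from legal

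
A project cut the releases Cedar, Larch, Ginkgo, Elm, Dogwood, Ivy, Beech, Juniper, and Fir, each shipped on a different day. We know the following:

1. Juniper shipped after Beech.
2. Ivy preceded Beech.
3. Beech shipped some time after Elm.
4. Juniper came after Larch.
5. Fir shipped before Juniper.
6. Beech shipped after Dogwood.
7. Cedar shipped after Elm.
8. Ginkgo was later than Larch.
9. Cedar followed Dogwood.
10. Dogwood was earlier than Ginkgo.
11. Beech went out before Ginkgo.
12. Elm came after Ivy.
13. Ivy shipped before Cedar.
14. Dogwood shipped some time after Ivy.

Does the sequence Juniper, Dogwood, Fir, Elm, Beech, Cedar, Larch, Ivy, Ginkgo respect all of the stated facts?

no

The constraints require Ivy before Beech, but in the proposed sequence Beech appears ahead of Ivy. That one violation is enough.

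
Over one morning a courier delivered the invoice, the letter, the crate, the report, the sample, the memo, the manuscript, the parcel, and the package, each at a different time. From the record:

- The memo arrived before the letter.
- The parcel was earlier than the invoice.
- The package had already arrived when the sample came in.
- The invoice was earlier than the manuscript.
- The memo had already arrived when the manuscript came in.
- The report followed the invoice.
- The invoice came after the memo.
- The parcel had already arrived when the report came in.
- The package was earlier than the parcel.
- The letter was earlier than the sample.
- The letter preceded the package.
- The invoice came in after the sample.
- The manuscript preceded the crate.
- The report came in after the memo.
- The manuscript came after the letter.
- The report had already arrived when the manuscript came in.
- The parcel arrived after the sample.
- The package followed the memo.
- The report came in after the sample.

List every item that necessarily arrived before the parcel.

Directly stated before the parcel: the package and the sample.
The letter reaches the parcel via the letter → the sample → the parcel.
The memo reaches the parcel via the memo → the package → the parcel.
No chain forces the crate (or any of the others) ahead of the parcel.

the letter, the memo, the package, the sample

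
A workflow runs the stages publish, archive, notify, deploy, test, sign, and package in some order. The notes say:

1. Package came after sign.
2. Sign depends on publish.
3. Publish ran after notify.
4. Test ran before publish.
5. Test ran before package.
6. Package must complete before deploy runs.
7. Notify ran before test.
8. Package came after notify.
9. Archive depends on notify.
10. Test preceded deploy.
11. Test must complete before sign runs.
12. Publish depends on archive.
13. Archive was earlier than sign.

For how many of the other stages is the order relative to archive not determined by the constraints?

1

Forced before archive: notify; forced after archive: deploy, package, publish, and sign.
That leaves test with no forced order relative to archive — 1.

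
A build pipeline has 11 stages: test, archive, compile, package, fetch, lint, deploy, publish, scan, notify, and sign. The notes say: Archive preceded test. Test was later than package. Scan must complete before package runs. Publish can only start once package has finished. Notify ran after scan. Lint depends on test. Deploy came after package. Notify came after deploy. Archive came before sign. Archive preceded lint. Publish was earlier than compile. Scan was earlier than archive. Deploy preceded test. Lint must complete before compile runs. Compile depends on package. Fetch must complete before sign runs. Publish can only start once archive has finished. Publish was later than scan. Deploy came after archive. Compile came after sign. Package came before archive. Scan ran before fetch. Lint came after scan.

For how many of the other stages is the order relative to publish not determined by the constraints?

Forced before publish: archive, package, and scan; forced after publish: compile.
That leaves deploy, fetch, lint, notify, sign, and test with no forced order relative to publish — 6.

6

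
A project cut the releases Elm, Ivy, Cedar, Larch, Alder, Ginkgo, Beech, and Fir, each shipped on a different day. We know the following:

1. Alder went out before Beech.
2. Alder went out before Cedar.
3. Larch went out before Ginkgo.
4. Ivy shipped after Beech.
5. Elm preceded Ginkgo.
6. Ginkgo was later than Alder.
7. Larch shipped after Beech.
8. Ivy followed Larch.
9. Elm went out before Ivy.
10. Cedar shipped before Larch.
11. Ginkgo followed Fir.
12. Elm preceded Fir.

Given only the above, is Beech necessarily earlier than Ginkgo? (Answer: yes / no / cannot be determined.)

Chain the constraints: Beech → Larch → Ginkgo. Each link is directly stated, so Beech comes before Ginkgo.

yes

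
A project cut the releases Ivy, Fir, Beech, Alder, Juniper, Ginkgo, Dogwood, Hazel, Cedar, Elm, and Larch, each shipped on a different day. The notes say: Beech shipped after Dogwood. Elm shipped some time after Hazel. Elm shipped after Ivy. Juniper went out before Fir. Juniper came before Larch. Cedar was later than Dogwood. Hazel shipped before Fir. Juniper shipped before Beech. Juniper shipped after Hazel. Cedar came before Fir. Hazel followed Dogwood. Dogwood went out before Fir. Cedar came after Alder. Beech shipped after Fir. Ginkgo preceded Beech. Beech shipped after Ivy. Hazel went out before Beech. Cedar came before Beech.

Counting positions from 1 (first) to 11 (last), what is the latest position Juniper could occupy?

8

Juniper must come before Beech, Fir, and Larch — 3 releases forced after it.
Everything else can be placed before Juniper in some valid order, so Juniper can sit as late as position 11 − 3 = 8.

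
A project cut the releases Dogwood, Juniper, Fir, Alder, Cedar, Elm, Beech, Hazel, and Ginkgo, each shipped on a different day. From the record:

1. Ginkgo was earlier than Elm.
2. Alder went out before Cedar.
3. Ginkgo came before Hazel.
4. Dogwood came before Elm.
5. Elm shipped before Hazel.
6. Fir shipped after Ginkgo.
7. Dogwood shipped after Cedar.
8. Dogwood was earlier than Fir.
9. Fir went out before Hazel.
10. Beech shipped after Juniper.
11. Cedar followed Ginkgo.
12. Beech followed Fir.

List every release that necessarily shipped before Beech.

Directly stated before Beech: Fir and Juniper.
Alder reaches Beech via Alder → Cedar → Dogwood → Fir → Beech.
Cedar reaches Beech via Cedar → Dogwood → Fir → Beech.
Dogwood reaches Beech via Dogwood → Fir → Beech.
Likewise Ginkgo reaches Beech by chaining the stated constraints.

Alder, Cedar, Dogwood, Fir, Ginkgo, Juniper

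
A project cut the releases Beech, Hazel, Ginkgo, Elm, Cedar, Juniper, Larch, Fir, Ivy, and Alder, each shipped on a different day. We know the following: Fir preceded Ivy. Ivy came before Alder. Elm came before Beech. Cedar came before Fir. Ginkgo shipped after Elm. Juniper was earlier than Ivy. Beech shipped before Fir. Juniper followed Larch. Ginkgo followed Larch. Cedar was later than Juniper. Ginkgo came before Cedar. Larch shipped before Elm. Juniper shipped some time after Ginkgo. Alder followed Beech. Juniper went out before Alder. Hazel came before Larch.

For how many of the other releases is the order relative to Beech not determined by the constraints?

3

Forced before Beech: Elm, Hazel, and Larch; forced after Beech: Alder, Fir, and Ivy.
That leaves Cedar, Ginkgo, and Juniper with no forced order relative to Beech — 3.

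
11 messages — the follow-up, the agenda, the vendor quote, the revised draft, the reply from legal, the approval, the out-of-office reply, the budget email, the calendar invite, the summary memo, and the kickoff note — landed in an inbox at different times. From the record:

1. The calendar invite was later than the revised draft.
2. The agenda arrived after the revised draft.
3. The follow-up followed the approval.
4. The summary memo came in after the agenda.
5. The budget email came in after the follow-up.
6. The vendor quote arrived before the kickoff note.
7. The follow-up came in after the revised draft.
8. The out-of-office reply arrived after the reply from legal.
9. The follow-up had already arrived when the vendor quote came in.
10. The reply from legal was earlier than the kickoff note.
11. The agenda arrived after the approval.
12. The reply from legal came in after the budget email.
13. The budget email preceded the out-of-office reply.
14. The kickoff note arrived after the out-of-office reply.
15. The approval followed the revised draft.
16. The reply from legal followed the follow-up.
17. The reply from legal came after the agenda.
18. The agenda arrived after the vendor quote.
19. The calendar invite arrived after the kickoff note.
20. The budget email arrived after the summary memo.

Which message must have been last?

the calendar invite

Every other message has a chain of constraints placing it before the calendar invite, so the calendar invite is last.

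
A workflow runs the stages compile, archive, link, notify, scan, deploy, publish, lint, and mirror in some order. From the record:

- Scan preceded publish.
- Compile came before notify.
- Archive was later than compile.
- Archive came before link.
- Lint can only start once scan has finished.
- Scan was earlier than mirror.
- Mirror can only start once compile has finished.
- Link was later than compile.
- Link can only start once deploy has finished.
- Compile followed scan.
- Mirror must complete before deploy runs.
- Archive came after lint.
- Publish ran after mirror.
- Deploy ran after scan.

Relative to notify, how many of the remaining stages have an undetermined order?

6

Forced before notify: compile and scan.
That leaves archive, deploy, link, lint, mirror, and publish with no forced order relative to notify — 6.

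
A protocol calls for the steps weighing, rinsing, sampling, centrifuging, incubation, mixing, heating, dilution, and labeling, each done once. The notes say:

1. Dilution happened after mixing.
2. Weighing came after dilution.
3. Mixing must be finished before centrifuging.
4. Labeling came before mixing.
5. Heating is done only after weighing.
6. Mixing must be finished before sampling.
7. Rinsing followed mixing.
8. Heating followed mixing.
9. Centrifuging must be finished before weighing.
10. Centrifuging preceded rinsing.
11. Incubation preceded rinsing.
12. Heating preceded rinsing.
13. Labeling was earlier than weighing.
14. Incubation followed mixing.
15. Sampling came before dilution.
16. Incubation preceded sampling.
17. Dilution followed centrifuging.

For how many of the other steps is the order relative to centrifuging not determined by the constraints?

2

Forced before centrifuging: labeling and mixing; forced after centrifuging: dilution, heating, rinsing, and weighing.
That leaves incubation and sampling with no forced order relative to centrifuging — 2.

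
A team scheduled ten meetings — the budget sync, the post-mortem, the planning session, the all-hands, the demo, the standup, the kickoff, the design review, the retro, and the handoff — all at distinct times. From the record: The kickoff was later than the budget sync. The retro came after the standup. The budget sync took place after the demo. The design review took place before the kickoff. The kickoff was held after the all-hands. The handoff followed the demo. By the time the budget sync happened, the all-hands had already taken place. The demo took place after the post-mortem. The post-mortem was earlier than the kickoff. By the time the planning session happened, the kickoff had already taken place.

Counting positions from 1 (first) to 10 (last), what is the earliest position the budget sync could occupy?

4

The all-hands, the demo, and the post-mortem must all come before the budget sync — 3 forced predecessors.
Nothing else is forced ahead of the budget sync, so its earliest slot is position 3 + 1 = 4.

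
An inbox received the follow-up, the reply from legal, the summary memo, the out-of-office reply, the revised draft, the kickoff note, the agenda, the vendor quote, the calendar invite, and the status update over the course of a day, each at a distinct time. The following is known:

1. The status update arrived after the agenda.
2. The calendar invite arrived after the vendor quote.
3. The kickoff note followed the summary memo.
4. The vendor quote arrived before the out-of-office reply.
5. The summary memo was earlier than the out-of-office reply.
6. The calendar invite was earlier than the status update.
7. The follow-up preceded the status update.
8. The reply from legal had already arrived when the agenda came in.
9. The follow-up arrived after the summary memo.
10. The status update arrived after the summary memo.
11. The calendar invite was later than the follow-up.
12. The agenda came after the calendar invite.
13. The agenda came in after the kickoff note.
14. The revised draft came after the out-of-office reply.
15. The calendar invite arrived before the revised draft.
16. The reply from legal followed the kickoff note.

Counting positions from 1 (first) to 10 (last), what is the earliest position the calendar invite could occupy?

4

The follow-up, the summary memo, and the vendor quote must all come before the calendar invite — 3 forced predecessors.
Nothing else is forced ahead of the calendar invite, so its earliest slot is position 3 + 1 = 4.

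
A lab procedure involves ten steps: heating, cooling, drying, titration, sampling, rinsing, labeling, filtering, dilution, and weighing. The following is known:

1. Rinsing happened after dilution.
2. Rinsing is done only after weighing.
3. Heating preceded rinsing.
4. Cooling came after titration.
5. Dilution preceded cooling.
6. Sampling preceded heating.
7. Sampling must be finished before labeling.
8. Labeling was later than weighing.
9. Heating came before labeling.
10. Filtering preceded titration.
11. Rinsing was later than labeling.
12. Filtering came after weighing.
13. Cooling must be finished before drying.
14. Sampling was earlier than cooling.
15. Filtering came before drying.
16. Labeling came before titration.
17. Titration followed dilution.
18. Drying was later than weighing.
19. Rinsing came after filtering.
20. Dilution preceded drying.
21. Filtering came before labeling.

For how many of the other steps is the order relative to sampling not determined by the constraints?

3

Forced after sampling: cooling, drying, heating, labeling, rinsing, and titration.
That leaves dilution, filtering, and weighing with no forced order relative to sampling — 3.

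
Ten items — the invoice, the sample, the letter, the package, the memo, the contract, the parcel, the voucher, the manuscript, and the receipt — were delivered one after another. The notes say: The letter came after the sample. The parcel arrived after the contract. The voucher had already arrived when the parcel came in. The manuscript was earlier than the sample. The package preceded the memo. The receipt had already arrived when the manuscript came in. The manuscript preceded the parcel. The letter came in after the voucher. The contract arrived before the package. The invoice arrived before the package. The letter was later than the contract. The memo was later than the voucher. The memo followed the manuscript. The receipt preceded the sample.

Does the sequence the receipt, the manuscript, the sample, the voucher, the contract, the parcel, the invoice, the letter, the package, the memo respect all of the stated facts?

Check each stated constraint against the proposed order — e.g. the voucher is ahead of the memo; the manuscript is ahead of the memo. Every pair is in the required order; nothing is violated.

yes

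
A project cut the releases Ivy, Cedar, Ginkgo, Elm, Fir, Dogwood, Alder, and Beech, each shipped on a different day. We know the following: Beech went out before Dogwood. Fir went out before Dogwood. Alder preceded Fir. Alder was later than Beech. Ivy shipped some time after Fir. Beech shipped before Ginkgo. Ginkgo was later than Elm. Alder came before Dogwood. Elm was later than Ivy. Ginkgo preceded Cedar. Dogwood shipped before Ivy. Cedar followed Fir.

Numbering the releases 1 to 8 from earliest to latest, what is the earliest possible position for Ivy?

5

Alder, Beech, Dogwood, and Fir must all come before Ivy — 4 forced predecessors.
Nothing else is forced ahead of Ivy, so its earliest slot is position 4 + 1 = 5.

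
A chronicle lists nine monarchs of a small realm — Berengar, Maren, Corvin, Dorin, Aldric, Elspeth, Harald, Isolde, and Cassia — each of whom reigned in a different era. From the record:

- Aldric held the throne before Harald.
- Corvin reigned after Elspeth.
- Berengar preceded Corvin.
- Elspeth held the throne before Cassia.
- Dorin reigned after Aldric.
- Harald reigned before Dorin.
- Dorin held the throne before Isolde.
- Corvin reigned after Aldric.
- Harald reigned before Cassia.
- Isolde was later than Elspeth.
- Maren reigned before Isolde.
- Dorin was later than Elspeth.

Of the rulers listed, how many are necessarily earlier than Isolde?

Directly stated before Isolde: Dorin, Elspeth, and Maren.
Aldric reaches Isolde via Aldric → Dorin → Isolde.
Harald reaches Isolde via Harald → Dorin → Isolde.
No chain forces Corvin (or any of the others) ahead of Isolde.
That's Aldric, Dorin, Elspeth, Harald, and Maren — 5 in all.

5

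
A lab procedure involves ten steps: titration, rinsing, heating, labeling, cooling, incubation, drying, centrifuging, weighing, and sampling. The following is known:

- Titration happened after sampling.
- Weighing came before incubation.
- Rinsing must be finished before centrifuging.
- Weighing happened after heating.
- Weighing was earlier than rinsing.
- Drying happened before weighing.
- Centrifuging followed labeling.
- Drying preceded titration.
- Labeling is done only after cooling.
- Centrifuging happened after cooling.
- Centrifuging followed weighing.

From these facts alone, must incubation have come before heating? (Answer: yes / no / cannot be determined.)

no

Tracing the constraints gives heating → weighing → incubation, so heating must come before incubation.
That means incubation cannot be before heating.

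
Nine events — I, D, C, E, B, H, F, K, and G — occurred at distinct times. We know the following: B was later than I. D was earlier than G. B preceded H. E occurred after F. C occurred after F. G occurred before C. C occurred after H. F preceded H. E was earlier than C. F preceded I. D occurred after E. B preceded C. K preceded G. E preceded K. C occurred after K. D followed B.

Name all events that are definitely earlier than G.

Directly stated before G: D and K.
B reaches G via B → D → G.
E reaches G via E → K → G.
F reaches G via F → E → K → G.
Likewise I reaches G by chaining the stated constraints.

B, D, E, F, I, K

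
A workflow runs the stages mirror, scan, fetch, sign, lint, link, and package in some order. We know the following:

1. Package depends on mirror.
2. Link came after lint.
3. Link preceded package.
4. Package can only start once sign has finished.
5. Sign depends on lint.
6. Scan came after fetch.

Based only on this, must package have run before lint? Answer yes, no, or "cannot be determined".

Tracing the constraints gives lint → link → package, so lint must come before package.
That means package cannot be before lint.

no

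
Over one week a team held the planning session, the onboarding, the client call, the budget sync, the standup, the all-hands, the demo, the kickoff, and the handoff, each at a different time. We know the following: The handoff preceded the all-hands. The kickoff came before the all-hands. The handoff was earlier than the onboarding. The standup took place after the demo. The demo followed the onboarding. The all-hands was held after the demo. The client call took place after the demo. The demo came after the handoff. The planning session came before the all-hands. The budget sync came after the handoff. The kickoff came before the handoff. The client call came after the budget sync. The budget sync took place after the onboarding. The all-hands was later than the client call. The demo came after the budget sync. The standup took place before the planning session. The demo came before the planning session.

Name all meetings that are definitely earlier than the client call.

the budget sync, the demo, the handoff, the kickoff, the onboarding

Directly stated before the client call: the budget sync and the demo.
The handoff reaches the client call via the handoff → the budget sync → the client call.
The kickoff reaches the client call via the kickoff → the handoff → the budget sync → the client call.
The onboarding reaches the client call via the onboarding → the demo → the client call.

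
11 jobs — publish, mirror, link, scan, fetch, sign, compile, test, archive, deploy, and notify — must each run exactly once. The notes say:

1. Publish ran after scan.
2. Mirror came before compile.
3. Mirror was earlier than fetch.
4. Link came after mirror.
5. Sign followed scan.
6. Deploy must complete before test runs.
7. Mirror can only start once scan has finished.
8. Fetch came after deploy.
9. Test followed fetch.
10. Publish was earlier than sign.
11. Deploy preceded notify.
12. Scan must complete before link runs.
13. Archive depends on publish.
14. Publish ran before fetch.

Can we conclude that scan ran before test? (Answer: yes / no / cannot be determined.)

Chain the constraints: scan → mirror → fetch → test. Each link is directly stated, so scan comes before test.

yes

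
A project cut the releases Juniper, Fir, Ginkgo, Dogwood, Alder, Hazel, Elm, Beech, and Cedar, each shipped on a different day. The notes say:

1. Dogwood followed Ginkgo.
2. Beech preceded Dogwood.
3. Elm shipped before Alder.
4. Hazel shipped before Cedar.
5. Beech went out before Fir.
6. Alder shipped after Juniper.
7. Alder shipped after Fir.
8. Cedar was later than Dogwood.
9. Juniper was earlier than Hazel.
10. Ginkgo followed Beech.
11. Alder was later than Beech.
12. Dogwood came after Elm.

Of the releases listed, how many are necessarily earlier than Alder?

Directly stated before Alder: Beech, Elm, Fir, and Juniper.
No chain forces Hazel (or any of the others) ahead of Alder.
That's Beech, Elm, Fir, and Juniper — 4 in all.

4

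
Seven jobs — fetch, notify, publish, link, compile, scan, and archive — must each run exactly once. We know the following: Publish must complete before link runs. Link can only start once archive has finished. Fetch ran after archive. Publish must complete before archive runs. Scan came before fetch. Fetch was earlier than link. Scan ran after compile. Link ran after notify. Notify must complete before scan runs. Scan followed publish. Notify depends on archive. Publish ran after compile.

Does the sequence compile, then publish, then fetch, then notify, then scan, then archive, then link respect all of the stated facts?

no

The constraints require scan before fetch, but in the proposed sequence fetch appears ahead of scan. That one violation is enough.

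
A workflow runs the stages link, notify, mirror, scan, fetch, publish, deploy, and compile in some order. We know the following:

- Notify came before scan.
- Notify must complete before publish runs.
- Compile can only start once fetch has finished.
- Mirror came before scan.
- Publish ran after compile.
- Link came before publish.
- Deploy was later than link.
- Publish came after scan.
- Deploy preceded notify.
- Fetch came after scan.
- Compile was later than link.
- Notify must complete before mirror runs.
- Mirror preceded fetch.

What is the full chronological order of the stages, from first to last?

link, deploy, notify, mirror, scan, fetch, compile, publish

The constraints fix every adjacent pair, so only one ordering works:
link → deploy → notify → mirror → scan → fetch → compile → publish.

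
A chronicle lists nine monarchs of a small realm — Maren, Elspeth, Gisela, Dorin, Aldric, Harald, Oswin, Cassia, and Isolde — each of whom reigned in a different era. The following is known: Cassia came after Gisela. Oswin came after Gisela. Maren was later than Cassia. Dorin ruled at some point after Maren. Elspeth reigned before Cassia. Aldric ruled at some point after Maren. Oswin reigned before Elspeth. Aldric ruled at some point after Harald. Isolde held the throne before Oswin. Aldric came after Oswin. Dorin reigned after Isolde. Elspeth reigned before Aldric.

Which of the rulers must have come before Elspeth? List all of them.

Directly stated before Elspeth: Oswin.
Gisela reaches Elspeth via Gisela → Oswin → Elspeth.
Isolde reaches Elspeth via Isolde → Oswin → Elspeth.

Gisela, Isolde, Oswin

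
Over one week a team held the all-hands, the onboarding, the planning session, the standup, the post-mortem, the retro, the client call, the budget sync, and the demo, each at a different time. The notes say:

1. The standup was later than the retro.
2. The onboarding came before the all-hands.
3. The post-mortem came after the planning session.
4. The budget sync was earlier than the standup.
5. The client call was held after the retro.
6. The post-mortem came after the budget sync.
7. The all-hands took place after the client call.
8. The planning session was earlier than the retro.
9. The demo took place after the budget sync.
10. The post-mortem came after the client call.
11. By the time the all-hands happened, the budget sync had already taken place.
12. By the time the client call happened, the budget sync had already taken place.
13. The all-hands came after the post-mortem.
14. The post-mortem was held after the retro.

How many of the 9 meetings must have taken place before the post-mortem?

Directly stated before the post-mortem: the budget sync, the client call, the planning session, and the retro.
That's the budget sync, the client call, the planning session, and the retro — 4 in all.

4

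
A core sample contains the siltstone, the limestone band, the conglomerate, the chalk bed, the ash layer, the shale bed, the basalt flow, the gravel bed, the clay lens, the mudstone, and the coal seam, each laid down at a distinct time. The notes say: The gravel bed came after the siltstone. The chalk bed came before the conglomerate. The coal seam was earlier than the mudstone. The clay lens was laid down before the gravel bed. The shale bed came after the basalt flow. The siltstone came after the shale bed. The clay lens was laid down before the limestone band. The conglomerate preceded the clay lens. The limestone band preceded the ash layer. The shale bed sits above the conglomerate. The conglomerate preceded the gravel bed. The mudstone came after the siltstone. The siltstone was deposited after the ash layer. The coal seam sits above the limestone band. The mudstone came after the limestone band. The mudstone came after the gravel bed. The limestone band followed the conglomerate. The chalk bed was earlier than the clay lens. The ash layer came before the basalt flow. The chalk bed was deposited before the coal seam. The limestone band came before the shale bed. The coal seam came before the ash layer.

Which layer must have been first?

The chalk bed has a chain of constraints placing it before every other layer, so the chalk bed must be first.

the chalk bed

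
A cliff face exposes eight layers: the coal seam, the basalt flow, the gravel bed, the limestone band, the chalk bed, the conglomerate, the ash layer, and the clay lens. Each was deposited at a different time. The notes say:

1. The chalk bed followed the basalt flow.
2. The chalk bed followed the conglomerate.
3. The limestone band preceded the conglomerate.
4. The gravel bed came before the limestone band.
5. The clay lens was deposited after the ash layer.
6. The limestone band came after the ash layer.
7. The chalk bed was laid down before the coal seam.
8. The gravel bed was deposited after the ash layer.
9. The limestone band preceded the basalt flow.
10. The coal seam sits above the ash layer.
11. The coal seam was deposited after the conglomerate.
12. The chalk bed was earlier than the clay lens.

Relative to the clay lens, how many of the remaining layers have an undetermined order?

1

Forced before the clay lens: the ash layer, the basalt flow, the chalk bed, the conglomerate, the gravel bed, and the limestone band.
That leaves the coal seam with no forced order relative to the clay lens — 1.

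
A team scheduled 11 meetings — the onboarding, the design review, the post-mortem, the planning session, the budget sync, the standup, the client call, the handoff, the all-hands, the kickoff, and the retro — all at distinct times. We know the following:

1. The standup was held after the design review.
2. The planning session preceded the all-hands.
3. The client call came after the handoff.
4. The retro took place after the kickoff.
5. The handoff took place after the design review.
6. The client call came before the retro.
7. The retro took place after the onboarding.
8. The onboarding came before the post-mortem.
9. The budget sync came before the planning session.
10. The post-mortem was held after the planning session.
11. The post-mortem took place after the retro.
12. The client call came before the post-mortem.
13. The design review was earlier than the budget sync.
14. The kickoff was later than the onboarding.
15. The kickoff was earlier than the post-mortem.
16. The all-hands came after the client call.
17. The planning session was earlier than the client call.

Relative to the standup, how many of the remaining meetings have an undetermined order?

Forced before the standup: the design review.
That leaves the all-hands, the budget sync, the client call, the handoff, the kickoff, the onboarding, the planning session, the post-mortem, and the retro with no forced order relative to the standup — 9.

9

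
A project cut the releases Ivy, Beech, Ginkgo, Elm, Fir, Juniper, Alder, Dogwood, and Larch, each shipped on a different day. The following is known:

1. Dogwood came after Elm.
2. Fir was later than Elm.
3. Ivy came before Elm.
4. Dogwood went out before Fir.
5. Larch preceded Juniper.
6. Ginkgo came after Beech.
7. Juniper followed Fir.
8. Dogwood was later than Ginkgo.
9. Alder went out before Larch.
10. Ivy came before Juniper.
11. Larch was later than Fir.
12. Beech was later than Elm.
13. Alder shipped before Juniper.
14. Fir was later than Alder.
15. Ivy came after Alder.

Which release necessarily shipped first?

Alder

Alder has a chain of constraints placing it before every other release, so Alder must be first.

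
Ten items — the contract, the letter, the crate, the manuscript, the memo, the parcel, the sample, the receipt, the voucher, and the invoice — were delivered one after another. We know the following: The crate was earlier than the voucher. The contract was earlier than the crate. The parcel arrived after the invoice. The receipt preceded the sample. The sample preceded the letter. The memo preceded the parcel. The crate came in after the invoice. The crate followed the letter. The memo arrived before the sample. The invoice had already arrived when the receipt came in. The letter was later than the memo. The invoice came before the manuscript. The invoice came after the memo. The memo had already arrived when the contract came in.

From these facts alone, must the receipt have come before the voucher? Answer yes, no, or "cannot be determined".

yes

Chain the constraints: the receipt → the sample → the letter → the crate → the voucher. Each link is directly stated, so the receipt comes before the voucher.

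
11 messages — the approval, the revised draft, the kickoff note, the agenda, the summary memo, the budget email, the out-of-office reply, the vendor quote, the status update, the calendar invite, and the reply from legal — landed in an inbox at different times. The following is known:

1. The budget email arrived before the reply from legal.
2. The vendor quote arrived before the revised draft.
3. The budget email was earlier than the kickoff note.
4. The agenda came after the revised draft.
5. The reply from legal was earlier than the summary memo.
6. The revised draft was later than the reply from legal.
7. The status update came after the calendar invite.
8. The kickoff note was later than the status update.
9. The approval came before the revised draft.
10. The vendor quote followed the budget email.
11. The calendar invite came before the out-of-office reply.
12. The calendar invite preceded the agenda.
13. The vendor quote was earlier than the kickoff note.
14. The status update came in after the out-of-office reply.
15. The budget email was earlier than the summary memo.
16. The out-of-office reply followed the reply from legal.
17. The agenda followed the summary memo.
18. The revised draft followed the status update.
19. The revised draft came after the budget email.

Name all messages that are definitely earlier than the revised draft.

the approval, the budget email, the calendar invite, the out-of-office reply, the reply from legal, the status update, the vendor quote

Directly stated before the revised draft: the approval, the budget email, the reply from legal, the status update, and the vendor quote.
The calendar invite reaches the revised draft via the calendar invite → the status update → the revised draft.
The out-of-office reply reaches the revised draft via the out-of-office reply → the status update → the revised draft.
No chain forces the kickoff note (or any of the others) ahead of the revised draft.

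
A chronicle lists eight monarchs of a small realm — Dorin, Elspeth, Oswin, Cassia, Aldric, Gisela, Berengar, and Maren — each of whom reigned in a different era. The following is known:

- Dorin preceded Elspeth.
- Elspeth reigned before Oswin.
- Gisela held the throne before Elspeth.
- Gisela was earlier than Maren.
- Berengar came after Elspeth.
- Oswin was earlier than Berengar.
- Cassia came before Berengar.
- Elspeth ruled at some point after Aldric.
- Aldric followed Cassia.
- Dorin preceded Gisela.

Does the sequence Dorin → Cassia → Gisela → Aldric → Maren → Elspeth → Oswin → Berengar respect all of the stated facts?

Check each stated constraint against the proposed order — e.g. Dorin is ahead of Elspeth; Cassia is ahead of Berengar. Every pair is in the required order; nothing is violated.

yes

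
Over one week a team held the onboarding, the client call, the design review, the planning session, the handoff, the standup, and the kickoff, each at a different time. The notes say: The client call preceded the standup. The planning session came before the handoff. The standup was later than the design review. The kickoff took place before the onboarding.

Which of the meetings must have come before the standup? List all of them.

Directly stated before the standup: the client call and the design review.
No chain forces the onboarding (or any of the others) ahead of the standup.

the client call, the design review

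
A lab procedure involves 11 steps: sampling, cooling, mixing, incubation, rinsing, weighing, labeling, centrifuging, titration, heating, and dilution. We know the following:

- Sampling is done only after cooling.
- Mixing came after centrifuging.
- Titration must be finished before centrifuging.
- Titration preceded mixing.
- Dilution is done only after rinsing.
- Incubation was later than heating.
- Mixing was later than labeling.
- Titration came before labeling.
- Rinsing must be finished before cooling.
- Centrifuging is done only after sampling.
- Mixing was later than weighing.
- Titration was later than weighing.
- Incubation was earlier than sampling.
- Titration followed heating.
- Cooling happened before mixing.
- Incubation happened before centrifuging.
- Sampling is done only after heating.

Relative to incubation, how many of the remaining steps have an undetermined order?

6

Forced before incubation: heating; forced after incubation: centrifuging, mixing, and sampling.
That leaves cooling, dilution, labeling, rinsing, titration, and weighing with no forced order relative to incubation — 6.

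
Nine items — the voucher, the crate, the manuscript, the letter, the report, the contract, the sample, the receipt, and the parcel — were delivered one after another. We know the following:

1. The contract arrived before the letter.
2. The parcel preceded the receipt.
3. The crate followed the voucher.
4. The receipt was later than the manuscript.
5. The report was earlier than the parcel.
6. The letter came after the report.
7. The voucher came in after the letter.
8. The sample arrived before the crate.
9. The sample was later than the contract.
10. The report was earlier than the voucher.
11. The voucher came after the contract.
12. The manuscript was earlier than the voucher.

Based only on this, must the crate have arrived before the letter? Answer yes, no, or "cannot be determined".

no

Tracing the constraints gives the letter → the voucher → the crate, so the letter must come before the crate.
That means the crate cannot be before the letter.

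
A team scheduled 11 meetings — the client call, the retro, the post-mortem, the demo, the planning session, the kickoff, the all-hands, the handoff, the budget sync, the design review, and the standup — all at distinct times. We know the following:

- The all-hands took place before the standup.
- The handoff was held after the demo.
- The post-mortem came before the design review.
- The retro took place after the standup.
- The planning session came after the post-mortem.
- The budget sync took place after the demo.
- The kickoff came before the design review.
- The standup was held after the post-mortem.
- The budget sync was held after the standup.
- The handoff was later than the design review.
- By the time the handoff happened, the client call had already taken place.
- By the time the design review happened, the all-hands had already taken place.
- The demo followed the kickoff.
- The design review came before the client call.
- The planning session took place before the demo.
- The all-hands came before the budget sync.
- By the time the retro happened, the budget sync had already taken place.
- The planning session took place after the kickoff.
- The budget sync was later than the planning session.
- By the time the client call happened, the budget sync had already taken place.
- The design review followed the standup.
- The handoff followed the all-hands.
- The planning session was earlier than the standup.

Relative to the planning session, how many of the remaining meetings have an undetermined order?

1

Forced before the planning session: the kickoff and the post-mortem; forced after the planning session: the budget sync, the client call, the demo, the design review, the handoff, the retro, and the standup.
That leaves the all-hands with no forced order relative to the planning session — 1.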